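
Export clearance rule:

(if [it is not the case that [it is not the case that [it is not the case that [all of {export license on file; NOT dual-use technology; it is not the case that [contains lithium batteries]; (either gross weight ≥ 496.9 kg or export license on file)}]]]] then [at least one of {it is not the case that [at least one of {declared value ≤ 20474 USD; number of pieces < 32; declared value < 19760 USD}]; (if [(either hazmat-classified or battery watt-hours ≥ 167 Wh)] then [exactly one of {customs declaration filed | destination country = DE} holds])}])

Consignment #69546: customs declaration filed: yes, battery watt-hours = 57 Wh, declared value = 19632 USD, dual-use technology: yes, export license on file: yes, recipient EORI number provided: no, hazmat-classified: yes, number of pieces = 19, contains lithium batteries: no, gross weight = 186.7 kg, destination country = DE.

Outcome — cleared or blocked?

Atomic conditions:
  export license on file: yes → true
  NOT dual-use technology: yes → false
  contains lithium batteries: no → false
  gross weight ≥ 496.9 kg: 186.7 ≥ 496.9 is false
  declared value ≤ 20474 USD: 19632 ≤ 20474 is true
  number of pieces < 32: 19 < 32 is true
  declared value < 19760 USD: 19632 < 19760 is true
  hazmat-classified: yes → true
  battery watt-hours ≥ 167 Wh: 57 ≥ 167 is false
  customs declaration filed: yes → true
  destination country = DE: DE == DE is true
Combine:
[1.1.1.1.3] NOT false = true
[1.1.1.1.4] false OR true = true
[1.1.1.1] true AND false AND true AND true = false
[1.1.1] NOT false = true
[1.1] NOT true = false
[1] NOT false = true
[2.1.1] true OR true OR true = true
[2.1] NOT true = false
[2.2.1] true OR false = true
[2.2.2] exactly-one(true, true) = false
[2.2] true → false = false
[2] false OR false = false
[root] true → false = false
Overall: false → blocked

Blocked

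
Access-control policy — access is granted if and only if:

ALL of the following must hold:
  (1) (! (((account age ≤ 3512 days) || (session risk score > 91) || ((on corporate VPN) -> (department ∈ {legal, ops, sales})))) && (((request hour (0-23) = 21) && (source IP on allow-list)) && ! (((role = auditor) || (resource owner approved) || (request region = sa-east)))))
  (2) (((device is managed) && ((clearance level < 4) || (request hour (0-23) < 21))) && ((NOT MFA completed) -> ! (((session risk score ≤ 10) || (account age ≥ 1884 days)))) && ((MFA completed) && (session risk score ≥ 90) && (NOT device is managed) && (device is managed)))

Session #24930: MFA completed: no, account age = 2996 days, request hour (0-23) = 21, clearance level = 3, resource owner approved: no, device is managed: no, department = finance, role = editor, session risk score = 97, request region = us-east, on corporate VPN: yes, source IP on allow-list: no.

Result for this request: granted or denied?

Denied

Atomic conditions:
  account age ≤ 3512 days: 2996 ≤ 3512 is true
  session risk score > 91: 97 > 91 is true
  on corporate VPN: yes → true
  department ∈ {legal, ops, sales}: finance is not in the set → false
  request hour (0-23) = 21: 21 == 21 is true
  source IP on allow-list: no → false
  role = auditor: editor == auditor is false
  resource owner approved: no → false
  request region = sa-east: us-east == sa-east is false
  device is managed: no → false
  clearance level < 4: 3 < 4 is true
  request hour (0-23) < 21: 21 < 21 is false
  NOT MFA completed: no → true
  session risk score ≤ 10: 97 ≤ 10 is false
  account age ≥ 1884 days: 2996 ≥ 1884 is true
  MFA completed: no → false
  session risk score ≥ 90: 97 ≥ 90 is true
  NOT device is managed: no → true
Combine:
[1.1.1.3] true → false = false
[1.1.1] true OR true OR false = true
[1.1] NOT true = false
[1.2.1] true AND false = false
[1.2.2.1] false OR false OR false = false
[1.2.2] NOT false = true
[1.2] false AND true = false
[1] false AND false = false
[2.1.2] true OR false = true
[2.1] false AND true = false
[2.2.2.1] false OR true = true
[2.2.2] NOT true = false
[2.2] true → false = false
[2.3] false AND true AND true AND false = false
[2] false AND false AND false = false
[root] false AND false = false
Overall: false → denied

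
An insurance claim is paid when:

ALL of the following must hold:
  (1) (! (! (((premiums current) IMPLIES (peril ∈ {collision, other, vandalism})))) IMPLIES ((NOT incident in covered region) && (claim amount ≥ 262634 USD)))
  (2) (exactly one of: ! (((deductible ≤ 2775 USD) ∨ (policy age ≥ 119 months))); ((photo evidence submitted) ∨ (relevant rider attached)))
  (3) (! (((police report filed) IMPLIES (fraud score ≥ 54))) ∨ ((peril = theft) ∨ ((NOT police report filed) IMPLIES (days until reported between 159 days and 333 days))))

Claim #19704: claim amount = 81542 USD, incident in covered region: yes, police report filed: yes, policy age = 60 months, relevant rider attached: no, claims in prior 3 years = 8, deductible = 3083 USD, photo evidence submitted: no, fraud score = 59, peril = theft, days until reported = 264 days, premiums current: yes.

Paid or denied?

Paid

Atomic conditions:
  premiums current: yes → true
  peril ∈ {collision, other, vandalism}: theft is not in the set → false
  NOT incident in covered region: yes → false
  claim amount ≥ 262634 USD: 81542 ≥ 262634 is false
  deductible ≤ 2775 USD: 3083 ≤ 2775 is false
  policy age ≥ 119 months: 60 ≥ 119 is false
  photo evidence submitted: no → false
  relevant rider attached: no → false
  police report filed: yes → true
  fraud score ≥ 54: 59 ≥ 54 is true
  peril = theft: theft == theft is true
  NOT police report filed: yes → false
  days until reported between 159 days and 333 days: 264 in [159, 333] is true
Combine:
[1.1.1.1] true → false = false
[1.1.1] NOT false = true
[1.1] NOT true = false
[1.2] false AND false = false
[1] false → false (antecedent false ⇒ implication holds) = true
[2.1.1] false OR false = false
[2.1] NOT false = true
[2.2] false OR false = false
[2] exactly-one(true, false) = true
[3.1.1] true → true = true
[3.1] NOT true = false
[3.2.2] false → true (antecedent false ⇒ implication holds) = true
[3.2] true OR true = true
[3] false OR true = true
[root] true AND true AND true = true
Overall: true → paid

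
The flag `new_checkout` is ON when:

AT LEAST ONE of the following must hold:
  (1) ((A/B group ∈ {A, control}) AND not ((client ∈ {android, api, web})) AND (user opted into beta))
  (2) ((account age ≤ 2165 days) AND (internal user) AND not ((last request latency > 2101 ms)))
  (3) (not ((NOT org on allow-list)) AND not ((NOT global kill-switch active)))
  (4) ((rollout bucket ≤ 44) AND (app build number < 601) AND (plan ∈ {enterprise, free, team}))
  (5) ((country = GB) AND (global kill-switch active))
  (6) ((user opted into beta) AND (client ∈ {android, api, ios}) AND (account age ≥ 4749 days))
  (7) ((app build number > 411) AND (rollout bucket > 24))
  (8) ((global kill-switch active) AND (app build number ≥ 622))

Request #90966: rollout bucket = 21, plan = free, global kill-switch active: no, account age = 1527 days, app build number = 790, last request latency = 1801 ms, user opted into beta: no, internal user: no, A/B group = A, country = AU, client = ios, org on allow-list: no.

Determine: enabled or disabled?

Atomic conditions:
  A/B group ∈ {A, control}: A is in the set → true
  client ∈ {android, api, web}: ios is not in the set → false
  user opted into beta: no → false
  account age ≤ 2165 days: 1527 ≤ 2165 is true
  internal user: no → false
  last request latency > 2101 ms: 1801 > 2101 is false
  NOT org on allow-list: no → true
  NOT global kill-switch active: no → true
  rollout bucket ≤ 44: 21 ≤ 44 is true
  app build number < 601: 790 < 601 is false
  plan ∈ {enterprise, free, team}: free is in the set → true
  country = GB: AU == GB is false
  global kill-switch active: no → false
  client ∈ {android, api, ios}: ios is in the set → true
  account age ≥ 4749 days: 1527 ≥ 4749 is false
  app build number > 411: 790 > 411 is true
  rollout bucket > 24: 21 > 24 is false
  app build number ≥ 622: 790 ≥ 622 is true
Combine:
[1.2] NOT false = true
[1] true AND true AND false = false
[2.3] NOT false = true
[2] true AND false AND true = false
[3.1] NOT true = false
[3.2] NOT true = false
[3] false AND false = false
[4] true AND false AND true = false
[5] false AND false = false
[6] false AND true AND false = false
[7] true AND false = false
[8] false AND true = false
[root] false OR false OR false OR false OR false OR false OR false OR false = false
Overall: false → disabled

Disabled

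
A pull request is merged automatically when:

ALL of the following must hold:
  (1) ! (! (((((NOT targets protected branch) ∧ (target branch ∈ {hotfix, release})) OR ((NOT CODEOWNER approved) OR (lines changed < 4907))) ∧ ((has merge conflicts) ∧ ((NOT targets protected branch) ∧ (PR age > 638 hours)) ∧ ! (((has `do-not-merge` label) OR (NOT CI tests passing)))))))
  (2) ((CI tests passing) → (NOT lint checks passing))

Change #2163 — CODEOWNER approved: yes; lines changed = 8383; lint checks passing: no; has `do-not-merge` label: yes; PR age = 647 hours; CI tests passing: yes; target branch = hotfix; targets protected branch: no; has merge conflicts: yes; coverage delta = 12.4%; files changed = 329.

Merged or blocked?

Blocked

Atomic conditions:
  NOT targets protected branch: no → true
  target branch ∈ {hotfix, release}: hotfix is in the set → true
  NOT CODEOWNER approved: yes → false
  lines changed < 4907: 8383 < 4907 is false
  has merge conflicts: yes → true
  PR age > 638 hours: 647 > 638 is true
  has `do-not-merge` label: yes → true
  NOT CI tests passing: yes → false
  CI tests passing: yes → true
  NOT lint checks passing: no → true
Combine:
[1.1.1.1.1] true AND true = true
[1.1.1.1.2] false OR false = false
[1.1.1.1] true OR false = true
[1.1.1.2.2] true AND true = true
[1.1.1.2.3.1] true OR false = true
[1.1.1.2.3] NOT true = false
[1.1.1.2] true AND true AND false = false
[1.1.1] true AND false = false
[1.1] NOT false = true
[1] NOT true = false
[2] true → true = true
[root] false AND true = false
Overall: false → blocked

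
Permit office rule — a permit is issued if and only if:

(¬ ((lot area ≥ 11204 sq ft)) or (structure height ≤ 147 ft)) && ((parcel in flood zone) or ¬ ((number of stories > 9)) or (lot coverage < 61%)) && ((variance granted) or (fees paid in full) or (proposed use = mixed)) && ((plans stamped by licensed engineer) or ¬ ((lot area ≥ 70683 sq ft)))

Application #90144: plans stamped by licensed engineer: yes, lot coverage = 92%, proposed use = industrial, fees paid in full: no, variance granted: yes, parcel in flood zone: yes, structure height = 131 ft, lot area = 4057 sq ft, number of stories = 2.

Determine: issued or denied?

Issued

Atomic conditions:
  lot area ≥ 11204 sq ft: 4057 ≥ 11204 is false
  structure height ≤ 147 ft: 131 ≤ 147 is true
  parcel in flood zone: yes → true
  number of stories > 9: 2 > 9 is false
  lot coverage < 61%: 92 < 61 is false
  variance granted: yes → true
  fees paid in full: no → false
  proposed use = mixed: industrial == mixed is false
  plans stamped by licensed engineer: yes → true
  lot area ≥ 70683 sq ft: 4057 ≥ 70683 is false
Combine:
[1.1] NOT false = true
[1] true OR true = true
[2.2] NOT false = true
[2] true OR true OR false = true
[3] true OR false OR false = true
[4.2] NOT false = true
[4] true OR true = true
[root] true AND true AND true AND true = true
Overall: true → issued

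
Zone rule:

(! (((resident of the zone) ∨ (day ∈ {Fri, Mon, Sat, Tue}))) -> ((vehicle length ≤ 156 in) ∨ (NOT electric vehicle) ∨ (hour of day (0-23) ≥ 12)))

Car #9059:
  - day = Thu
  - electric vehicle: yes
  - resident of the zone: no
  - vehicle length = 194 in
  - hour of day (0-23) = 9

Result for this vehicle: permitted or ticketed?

Atomic conditions:
  resident of the zone: no → false
  day ∈ {Fri, Mon, Sat, Tue}: Thu is not in the set → false
  vehicle length ≤ 156 in: 194 ≤ 156 is false
  NOT electric vehicle: yes → false
  hour of day (0-23) ≥ 12: 9 ≥ 12 is false
Combine:
[1.1] false OR false = false
[1] NOT false = true
[2] false OR false OR false = false
[root] true → false = false
Overall: false → ticketed

Ticketed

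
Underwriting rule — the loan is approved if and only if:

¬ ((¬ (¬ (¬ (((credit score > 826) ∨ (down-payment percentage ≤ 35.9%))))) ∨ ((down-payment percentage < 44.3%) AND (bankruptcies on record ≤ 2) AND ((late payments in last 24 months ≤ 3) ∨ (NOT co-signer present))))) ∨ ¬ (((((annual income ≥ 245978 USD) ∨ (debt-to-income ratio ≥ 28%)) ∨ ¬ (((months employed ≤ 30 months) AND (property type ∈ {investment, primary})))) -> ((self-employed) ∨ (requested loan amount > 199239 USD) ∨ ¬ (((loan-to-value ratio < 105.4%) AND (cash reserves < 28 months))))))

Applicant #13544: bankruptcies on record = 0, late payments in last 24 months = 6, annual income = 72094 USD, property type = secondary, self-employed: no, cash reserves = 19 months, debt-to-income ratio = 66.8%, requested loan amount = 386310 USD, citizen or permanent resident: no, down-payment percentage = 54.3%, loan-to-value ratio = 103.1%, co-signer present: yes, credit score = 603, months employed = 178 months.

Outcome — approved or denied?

Denied

Atomic conditions:
  credit score > 826: 603 > 826 is false
  down-payment percentage ≤ 35.9%: 54.3 ≤ 35.9 is false
  down-payment percentage < 44.3%: 54.3 < 44.3 is false
  bankruptcies on record ≤ 2: 0 ≤ 2 is true
  late payments in last 24 months ≤ 3: 6 ≤ 3 is false
  NOT co-signer present: yes → false
  annual income ≥ 245978 USD: 72094 ≥ 245978 is false
  debt-to-income ratio ≥ 28%: 66.8 ≥ 28 is true
  months employed ≤ 30 months: 178 ≤ 30 is false
  property type ∈ {investment, primary}: secondary is not in the set → false
  self-employed: no → false
  requested loan amount > 199239 USD: 386310 > 199239 is true
  loan-to-value ratio < 105.4%: 103.1 < 105.4 is true
  cash reserves < 28 months: 19 < 28 is true
Combine:
[1.1.1.1.1.1] false OR false = false
[1.1.1.1.1] NOT false = true
[1.1.1.1] NOT true = false
[1.1.1] NOT false = true
[1.1.2.3] false OR false = false
[1.1.2] false AND true AND false = false
[1.1] true OR false = true
[1] NOT true = false
[2.1.1.1] false OR true = true
[2.1.1.2.1] false AND false = false
[2.1.1.2] NOT false = true
[2.1.1] true OR true = true
[2.1.2.3.1] true AND true = true
[2.1.2.3] NOT true = false
[2.1.2] false OR true OR false = true
[2.1] true → true = true
[2] NOT true = false
[root] false OR false = false
Overall: false → denied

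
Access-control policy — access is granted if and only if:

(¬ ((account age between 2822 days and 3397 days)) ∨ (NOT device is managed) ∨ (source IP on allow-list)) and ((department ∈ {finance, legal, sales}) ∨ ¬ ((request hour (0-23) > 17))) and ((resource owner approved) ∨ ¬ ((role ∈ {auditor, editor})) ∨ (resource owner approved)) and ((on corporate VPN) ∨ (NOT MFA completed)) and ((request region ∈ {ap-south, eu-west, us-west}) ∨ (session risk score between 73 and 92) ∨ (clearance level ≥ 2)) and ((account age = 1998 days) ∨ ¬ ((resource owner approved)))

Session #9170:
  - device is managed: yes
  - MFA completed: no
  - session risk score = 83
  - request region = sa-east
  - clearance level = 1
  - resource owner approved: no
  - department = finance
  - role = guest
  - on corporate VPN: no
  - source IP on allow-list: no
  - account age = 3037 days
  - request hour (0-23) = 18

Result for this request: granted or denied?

Atomic conditions:
  account age between 2822 days and 3397 days: 3037 in [2822, 3397] is true
  NOT device is managed: yes → false
  source IP on allow-list: no → false
  department ∈ {finance, legal, sales}: finance is in the set → true
  request hour (0-23) > 17: 18 > 17 is true
  resource owner approved: no → false
  role ∈ {auditor, editor}: guest is not in the set → false
  on corporate VPN: no → false
  NOT MFA completed: no → true
  request region ∈ {ap-south, eu-west, us-west}: sa-east is not in the set → false
  session risk score between 73 and 92: 83 in [73, 92] is true
  clearance level ≥ 2: 1 ≥ 2 is false
  account age = 1998 days: 3037 == 1998 is false
Combine:
[1.1] NOT true = false
[1] false OR false OR false = false
[2.2] NOT true = false
[2] true OR false = true
[3.2] NOT false = true
[3] false OR true OR false = true
[4] false OR true = true
[5] false OR true OR false = true
[6.2] NOT false = true
[6] false OR true = true
[root] false AND true AND true AND true AND true AND true = false
Overall: false → denied

Denied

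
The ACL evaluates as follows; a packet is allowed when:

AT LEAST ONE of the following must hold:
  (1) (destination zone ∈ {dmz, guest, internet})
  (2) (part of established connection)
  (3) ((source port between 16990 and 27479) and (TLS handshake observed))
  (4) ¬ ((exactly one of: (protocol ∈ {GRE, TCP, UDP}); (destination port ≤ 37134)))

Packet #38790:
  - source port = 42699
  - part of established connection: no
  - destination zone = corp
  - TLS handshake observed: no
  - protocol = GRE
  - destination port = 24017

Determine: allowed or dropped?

Allowed

Atomic conditions:
  destination zone ∈ {dmz, guest, internet}: corp is not in the set → false
  part of established connection: no → false
  source port between 16990 and 27479: 42699 in [16990, 27479] is false
  TLS handshake observed: no → false
  protocol ∈ {GRE, TCP, UDP}: GRE is in the set → true
  destination port ≤ 37134: 24017 ≤ 37134 is true
Combine:
[3] false AND false = false
[4.1] exactly-one(true, true) = false
[4] NOT false = true
[root] false OR false OR false OR true = true
Overall: true → allowed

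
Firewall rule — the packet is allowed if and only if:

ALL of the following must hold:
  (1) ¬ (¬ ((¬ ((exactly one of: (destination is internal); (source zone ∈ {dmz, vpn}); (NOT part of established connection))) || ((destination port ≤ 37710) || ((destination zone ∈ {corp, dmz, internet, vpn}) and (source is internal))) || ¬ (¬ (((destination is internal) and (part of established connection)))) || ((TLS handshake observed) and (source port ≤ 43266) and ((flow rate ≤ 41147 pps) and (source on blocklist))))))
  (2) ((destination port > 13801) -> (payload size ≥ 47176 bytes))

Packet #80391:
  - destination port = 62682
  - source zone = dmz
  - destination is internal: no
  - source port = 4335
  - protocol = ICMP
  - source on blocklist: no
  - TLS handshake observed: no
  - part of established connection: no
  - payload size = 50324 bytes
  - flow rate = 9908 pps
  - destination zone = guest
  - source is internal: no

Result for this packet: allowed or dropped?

Atomic conditions:
  destination is internal: no → false
  source zone ∈ {dmz, vpn}: dmz is in the set → true
  NOT part of established connection: no → true
  destination port ≤ 37710: 62682 ≤ 37710 is false
  destination zone ∈ {corp, dmz, internet, vpn}: guest is not in the set → false
  source is internal: no → false
  part of established connection: no → false
  TLS handshake observed: no → false
  source port ≤ 43266: 4335 ≤ 43266 is true
  flow rate ≤ 41147 pps: 9908 ≤ 41147 is true
  source on blocklist: no → false
  destination port > 13801: 62682 > 13801 is true
  payload size ≥ 47176 bytes: 50324 ≥ 47176 is true
Combine:
[1.1.1.1.1] exactly-one(false, true, true) = false
[1.1.1.1] NOT false = true
[1.1.1.2.2] false AND false = false
[1.1.1.2] false OR false = false
[1.1.1.3.1.1] false AND false = false
[1.1.1.3.1] NOT false = true
[1.1.1.3] NOT true = false
[1.1.1.4.3] true AND false = false
[1.1.1.4] false AND true AND false = false
[1.1.1] true OR false OR false OR false = true
[1.1] NOT true = false
[1] NOT false = true
[2] true → true = true
[root] true AND true = true
Overall: true → allowed

Allowed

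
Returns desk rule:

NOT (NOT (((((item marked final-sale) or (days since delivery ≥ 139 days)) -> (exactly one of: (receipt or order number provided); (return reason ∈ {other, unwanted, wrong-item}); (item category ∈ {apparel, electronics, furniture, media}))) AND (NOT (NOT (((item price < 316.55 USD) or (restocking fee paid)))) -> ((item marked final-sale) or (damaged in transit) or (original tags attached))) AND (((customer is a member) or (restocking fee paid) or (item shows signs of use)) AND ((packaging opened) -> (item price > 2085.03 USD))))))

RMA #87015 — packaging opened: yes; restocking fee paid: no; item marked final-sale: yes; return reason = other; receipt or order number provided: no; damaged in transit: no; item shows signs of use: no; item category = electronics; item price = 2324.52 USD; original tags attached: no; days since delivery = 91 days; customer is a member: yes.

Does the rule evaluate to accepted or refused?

Atomic conditions:
  item marked final-sale: yes → true
  days since delivery ≥ 139 days: 91 ≥ 139 is false
  receipt or order number provided: no → false
  return reason ∈ {other, unwanted, wrong-item}: other is in the set → true
  item category ∈ {apparel, electronics, furniture, media}: electronics is in the set → true
  item price < 316.55 USD: 2324.52 < 316.55 is false
  restocking fee paid: no → false
  damaged in transit: no → false
  original tags attached: no → false
  customer is a member: yes → true
  item shows signs of use: no → false
  packaging opened: yes → true
  item price > 2085.03 USD: 2324.52 > 2085.03 is true
Combine:
[1.1.1.1] true OR false = true
[1.1.1.2] exactly-one(false, true, true) = false
[1.1.1] true → false = false
[1.1.2.1.1.1] false OR false = false
[1.1.2.1.1] NOT false = true
[1.1.2.1] NOT true = false
[1.1.2.2] true OR false OR false = true
[1.1.2] false → true (antecedent false ⇒ implication holds) = true
[1.1.3.1] true OR false OR false = true
[1.1.3.2] true → true = true
[1.1.3] true AND true = true
[1.1] false AND true AND true = false
[1] NOT false = true
[root] NOT true = false
Overall: false → refused

Refused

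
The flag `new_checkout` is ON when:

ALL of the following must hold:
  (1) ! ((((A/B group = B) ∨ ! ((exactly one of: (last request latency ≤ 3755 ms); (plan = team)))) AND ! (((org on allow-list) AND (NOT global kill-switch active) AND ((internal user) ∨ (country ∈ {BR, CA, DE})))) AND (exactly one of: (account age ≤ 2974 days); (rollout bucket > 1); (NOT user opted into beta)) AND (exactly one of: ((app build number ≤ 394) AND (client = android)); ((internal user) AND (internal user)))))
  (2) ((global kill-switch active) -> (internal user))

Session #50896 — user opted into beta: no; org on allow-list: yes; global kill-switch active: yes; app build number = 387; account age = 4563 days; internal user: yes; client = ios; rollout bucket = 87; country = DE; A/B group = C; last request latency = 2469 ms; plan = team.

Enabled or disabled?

Atomic conditions:
  A/B group = B: C == B is false
  last request latency ≤ 3755 ms: 2469 ≤ 3755 is true
  plan = team: team == team is true
  org on allow-list: yes → true
  NOT global kill-switch active: yes → false
  internal user: yes → true
  country ∈ {BR, CA, DE}: DE is in the set → true
  account age ≤ 2974 days: 4563 ≤ 2974 is false
  rollout bucket > 1: 87 > 1 is true
  NOT user opted into beta: no → true
  app build number ≤ 394: 387 ≤ 394 is true
  client = android: ios == android is false
  global kill-switch active: yes → true
Combine:
[1.1.1.2.1] exactly-one(true, true) = false
[1.1.1.2] NOT false = true
[1.1.1] false OR true = true
[1.1.2.1.3] true OR true = true
[1.1.2.1] true AND false AND true = false
[1.1.2] NOT false = true
[1.1.3] exactly-one(false, true, true) = false
[1.1.4.1] true AND false = false
[1.1.4.2] true AND true = true
[1.1.4] exactly-one(false, true) = true
[1.1] true AND true AND false AND true = false
[1] NOT false = true
[2] true → true = true
[root] true AND true = true
Overall: true → enabled

Enabled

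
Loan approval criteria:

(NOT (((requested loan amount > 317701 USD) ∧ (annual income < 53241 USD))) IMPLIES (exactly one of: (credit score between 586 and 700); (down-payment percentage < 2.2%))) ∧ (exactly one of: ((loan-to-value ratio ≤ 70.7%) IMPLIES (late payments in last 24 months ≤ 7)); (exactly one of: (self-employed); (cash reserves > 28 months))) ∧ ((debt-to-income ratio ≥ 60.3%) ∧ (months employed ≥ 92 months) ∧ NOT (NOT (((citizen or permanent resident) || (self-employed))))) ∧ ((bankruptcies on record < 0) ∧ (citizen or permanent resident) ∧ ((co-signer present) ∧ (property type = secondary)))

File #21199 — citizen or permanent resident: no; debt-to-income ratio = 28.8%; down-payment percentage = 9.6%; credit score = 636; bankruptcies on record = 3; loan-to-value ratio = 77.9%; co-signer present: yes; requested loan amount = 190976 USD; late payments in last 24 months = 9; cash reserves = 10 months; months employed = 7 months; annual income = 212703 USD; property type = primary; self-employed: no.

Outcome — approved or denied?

Denied

Atomic conditions:
  requested loan amount > 317701 USD: 190976 > 317701 is false
  annual income < 53241 USD: 212703 < 53241 is false
  credit score between 586 and 700: 636 in [586, 700] is true
  down-payment percentage < 2.2%: 9.6 < 2.2 is false
  loan-to-value ratio ≤ 70.7%: 77.9 ≤ 70.7 is false
  late payments in last 24 months ≤ 7: 9 ≤ 7 is false
  self-employed: no → false
  cash reserves > 28 months: 10 > 28 is false
  debt-to-income ratio ≥ 60.3%: 28.8 ≥ 60.3 is false
  months employed ≥ 92 months: 7 ≥ 92 is false
  citizen or permanent resident: no → false
  bankruptcies on record < 0: 3 < 0 is false
  co-signer present: yes → true
  property type = secondary: primary == secondary is false
Combine:
[1.1.1] false AND false = false
[1.1] NOT false = true
[1.2] exactly-one(true, false) = true
[1] true → true = true
[2.1] false → false (antecedent false ⇒ implication holds) = true
[2.2] exactly-one(false, false) = false
[2] exactly-one(true, false) = true
[3.3.1.1] false OR false = false
[3.3.1] NOT false = true
[3.3] NOT true = false
[3] false AND false AND false = false
[4.3] true AND false = false
[4] false AND false AND false = false
[root] true AND true AND false AND false = false
Overall: false → denied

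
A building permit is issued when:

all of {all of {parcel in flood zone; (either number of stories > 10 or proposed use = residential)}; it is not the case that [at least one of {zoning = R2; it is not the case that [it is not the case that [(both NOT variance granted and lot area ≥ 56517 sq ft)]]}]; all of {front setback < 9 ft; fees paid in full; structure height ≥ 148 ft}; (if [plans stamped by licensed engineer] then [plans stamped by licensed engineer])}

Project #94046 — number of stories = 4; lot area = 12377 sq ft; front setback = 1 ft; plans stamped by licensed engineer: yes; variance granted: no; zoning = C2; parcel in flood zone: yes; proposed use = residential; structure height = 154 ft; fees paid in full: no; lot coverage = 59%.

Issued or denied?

Atomic conditions:
  parcel in flood zone: yes → true
  number of stories > 10: 4 > 10 is false
  proposed use = residential: residential == residential is true
  zoning = R2: C2 == R2 is false
  NOT variance granted: no → true
  lot area ≥ 56517 sq ft: 12377 ≥ 56517 is false
  front setback < 9 ft: 1 < 9 is true
  fees paid in full: no → false
  structure height ≥ 148 ft: 154 ≥ 148 is true
  plans stamped by licensed engineer: yes → true
Combine:
[1.2] false OR true = true
[1] true AND true = true
[2.1.2.1.1] true AND false = false
[2.1.2.1] NOT false = true
[2.1.2] NOT true = false
[2.1] false OR false = false
[2] NOT false = true
[3] true AND false AND true = false
[4] true → true = true
[root] true AND true AND false AND true = false
Overall: false → denied

Denied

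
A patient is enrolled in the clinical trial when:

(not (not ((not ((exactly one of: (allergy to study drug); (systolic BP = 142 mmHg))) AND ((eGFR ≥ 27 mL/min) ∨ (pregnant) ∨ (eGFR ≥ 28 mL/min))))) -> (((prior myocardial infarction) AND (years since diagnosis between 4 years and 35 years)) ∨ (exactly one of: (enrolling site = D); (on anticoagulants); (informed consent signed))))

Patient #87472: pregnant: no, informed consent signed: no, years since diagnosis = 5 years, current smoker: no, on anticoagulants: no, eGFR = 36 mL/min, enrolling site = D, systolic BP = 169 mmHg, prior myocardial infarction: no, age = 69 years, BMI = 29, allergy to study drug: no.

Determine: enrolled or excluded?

Atomic conditions:
  allergy to study drug: no → false
  systolic BP = 142 mmHg: 169 == 142 is false
  eGFR ≥ 27 mL/min: 36 ≥ 27 is true
  pregnant: no → false
  eGFR ≥ 28 mL/min: 36 ≥ 28 is true
  prior myocardial infarction: no → false
  years since diagnosis between 4 years and 35 years: 5 in [4, 35] is true
  enrolling site = D: D == D is true
  on anticoagulants: no → false
  informed consent signed: no → false
Combine:
[1.1.1.1.1] exactly-one(false, false) = false
[1.1.1.1] NOT false = true
[1.1.1.2] true OR false OR true = true
[1.1.1] true AND true = true
[1.1] NOT true = false
[1] NOT false = true
[2.1] false AND true = false
[2.2] exactly-one(true, false, false) = true
[2] false OR true = true
[root] true → true = true
Overall: true → enrolled

Enrolled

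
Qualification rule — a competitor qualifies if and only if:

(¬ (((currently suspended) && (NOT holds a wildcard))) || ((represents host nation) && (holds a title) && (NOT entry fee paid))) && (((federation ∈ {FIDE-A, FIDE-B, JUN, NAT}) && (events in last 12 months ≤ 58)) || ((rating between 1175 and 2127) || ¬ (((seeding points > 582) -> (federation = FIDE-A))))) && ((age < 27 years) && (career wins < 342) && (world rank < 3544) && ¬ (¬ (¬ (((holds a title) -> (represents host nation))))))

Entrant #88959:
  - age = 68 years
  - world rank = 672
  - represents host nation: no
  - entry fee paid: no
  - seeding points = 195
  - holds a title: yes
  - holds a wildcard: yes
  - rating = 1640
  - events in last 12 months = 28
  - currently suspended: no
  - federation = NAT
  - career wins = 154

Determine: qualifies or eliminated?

Eliminated

Atomic conditions:
  currently suspended: no → false
  NOT holds a wildcard: yes → false
  represents host nation: no → false
  holds a title: yes → true
  NOT entry fee paid: no → true
  federation ∈ {FIDE-A, FIDE-B, JUN, NAT}: NAT is in the set → true
  events in last 12 months ≤ 58: 28 ≤ 58 is true
  rating between 1175 and 2127: 1640 in [1175, 2127] is true
  seeding points > 582: 195 > 582 is false
  federation = FIDE-A: NAT == FIDE-A is false
  age < 27 years: 68 < 27 is false
  career wins < 342: 154 < 342 is true
  world rank < 3544: 672 < 3544 is true
Combine:
[1.1.1] false AND false = false
[1.1] NOT false = true
[1.2] false AND true AND true = false
[1] true OR false = true
[2.1] true AND true = true
[2.2.2.1] false → false (antecedent false ⇒ implication holds) = true
[2.2.2] NOT true = false
[2.2] true OR false = true
[2] true OR true = true
[3.4.1.1.1] true → false = false
[3.4.1.1] NOT false = true
[3.4.1] NOT true = false
[3.4] NOT false = true
[3] false AND true AND true AND true = false
[root] true AND true AND false = false
Overall: false → eliminated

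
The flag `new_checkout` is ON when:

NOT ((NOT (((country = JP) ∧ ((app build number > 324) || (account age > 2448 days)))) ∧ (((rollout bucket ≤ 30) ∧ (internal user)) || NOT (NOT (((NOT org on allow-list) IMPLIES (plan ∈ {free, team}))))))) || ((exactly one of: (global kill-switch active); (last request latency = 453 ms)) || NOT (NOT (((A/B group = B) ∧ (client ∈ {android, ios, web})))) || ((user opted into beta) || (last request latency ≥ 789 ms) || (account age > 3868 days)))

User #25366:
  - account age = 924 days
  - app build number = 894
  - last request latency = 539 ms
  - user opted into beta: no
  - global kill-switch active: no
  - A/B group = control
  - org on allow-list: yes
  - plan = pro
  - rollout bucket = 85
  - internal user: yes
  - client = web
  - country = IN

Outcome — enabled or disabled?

Disabled

Atomic conditions:
  country = JP: IN == JP is false
  app build number > 324: 894 > 324 is true
  account age > 2448 days: 924 > 2448 is false
  rollout bucket ≤ 30: 85 ≤ 30 is false
  internal user: yes → true
  NOT org on allow-list: yes → false
  plan ∈ {free, team}: pro is not in the set → false
  global kill-switch active: no → false
  last request latency = 453 ms: 539 == 453 is false
  A/B group = B: control == B is false
  client ∈ {android, ios, web}: web is in the set → true
  user opted into beta: no → false
  last request latency ≥ 789 ms: 539 ≥ 789 is false
  account age > 3868 days: 924 > 3868 is false
Combine:
[1.1.1.1.2] true OR false = true
[1.1.1.1] false AND true = false
[1.1.1] NOT false = true
[1.1.2.1] false AND true = false
[1.1.2.2.1.1] false → false (antecedent false ⇒ implication holds) = true
[1.1.2.2.1] NOT true = false
[1.1.2.2] NOT false = true
[1.1.2] false OR true = true
[1.1] true AND true = true
[1] NOT true = false
[2.1] exactly-one(false, false) = false
[2.2.1.1] false AND true = false
[2.2.1] NOT false = true
[2.2] NOT true = false
[2.3] false OR false OR false = false
[2] false OR false OR false = false
[root] false OR false = false
Overall: false → disabled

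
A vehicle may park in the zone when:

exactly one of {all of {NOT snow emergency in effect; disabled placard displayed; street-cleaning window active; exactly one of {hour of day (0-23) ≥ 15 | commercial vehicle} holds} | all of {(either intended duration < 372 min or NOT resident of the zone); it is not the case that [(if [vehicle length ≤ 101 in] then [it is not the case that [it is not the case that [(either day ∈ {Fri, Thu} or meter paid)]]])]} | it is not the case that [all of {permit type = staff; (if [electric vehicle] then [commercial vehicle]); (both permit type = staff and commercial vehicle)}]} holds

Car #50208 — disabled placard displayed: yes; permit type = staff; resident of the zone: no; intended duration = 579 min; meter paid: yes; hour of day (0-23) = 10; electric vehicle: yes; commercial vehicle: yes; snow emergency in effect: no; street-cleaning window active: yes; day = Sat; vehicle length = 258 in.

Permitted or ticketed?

Atomic conditions:
  NOT snow emergency in effect: no → true
  disabled placard displayed: yes → true
  street-cleaning window active: yes → true
  hour of day (0-23) ≥ 15: 10 ≥ 15 is false
  commercial vehicle: yes → true
  intended duration < 372 min: 579 < 372 is false
  NOT resident of the zone: no → true
  vehicle length ≤ 101 in: 258 ≤ 101 is false
  day ∈ {Fri, Thu}: Sat is not in the set → false
  meter paid: yes → true
  permit type = staff: staff == staff is true
  electric vehicle: yes → true
Combine:
[1.4] exactly-one(false, true) = true
[1] true AND true AND true AND true = true
[2.1] false OR true = true
[2.2.1.2.1.1] false OR true = true
[2.2.1.2.1] NOT true = false
[2.2.1.2] NOT false = true
[2.2.1] false → true (antecedent false ⇒ implication holds) = true
[2.2] NOT true = false
[2] true AND false = false
[3.1.2] true → true = true
[3.1.3] true AND true = true
[3.1] true AND true AND true = true
[3] NOT true = false
[root] exactly-one(true, false, false) = true
Overall: true → permitted

Permitted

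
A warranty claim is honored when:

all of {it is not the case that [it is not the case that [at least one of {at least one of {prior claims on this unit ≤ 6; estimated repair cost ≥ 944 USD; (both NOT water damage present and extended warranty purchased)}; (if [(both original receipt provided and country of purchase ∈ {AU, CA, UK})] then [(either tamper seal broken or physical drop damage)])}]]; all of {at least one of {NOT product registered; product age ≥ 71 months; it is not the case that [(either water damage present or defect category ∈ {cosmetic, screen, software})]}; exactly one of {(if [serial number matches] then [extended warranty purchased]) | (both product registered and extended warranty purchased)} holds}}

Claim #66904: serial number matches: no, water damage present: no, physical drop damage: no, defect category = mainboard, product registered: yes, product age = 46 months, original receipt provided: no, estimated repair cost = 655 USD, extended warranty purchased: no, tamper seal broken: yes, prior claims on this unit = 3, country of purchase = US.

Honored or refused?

Honored

Atomic conditions:
  prior claims on this unit ≤ 6: 3 ≤ 6 is true
  estimated repair cost ≥ 944 USD: 655 ≥ 944 is false
  NOT water damage present: no → true
  extended warranty purchased: no → false
  original receipt provided: no → false
  country of purchase ∈ {AU, CA, UK}: US is not in the set → false
  tamper seal broken: yes → true
  physical drop damage: no → false
  NOT product registered: yes → false
  product age ≥ 71 months: 46 ≥ 71 is false
  water damage present: no → false
  defect category ∈ {cosmetic, screen, software}: mainboard is not in the set → false
  serial number matches: no → false
  product registered: yes → true
Combine:
[1.1.1.1.3] true AND false = false
[1.1.1.1] true OR false OR false = true
[1.1.1.2.1] false AND false = false
[1.1.1.2.2] true OR false = true
[1.1.1.2] false → true (antecedent false ⇒ implication holds) = true
[1.1.1] true OR true = true
[1.1] NOT true = false
[1] NOT false = true
[2.1.3.1] false OR false = false
[2.1.3] NOT false = true
[2.1] false OR false OR true = true
[2.2.1] false → false (antecedent false ⇒ implication holds) = true
[2.2.2] true AND false = false
[2.2] exactly-one(true, false) = true
[2] true AND true = true
[root] true AND true = true
Overall: true → honored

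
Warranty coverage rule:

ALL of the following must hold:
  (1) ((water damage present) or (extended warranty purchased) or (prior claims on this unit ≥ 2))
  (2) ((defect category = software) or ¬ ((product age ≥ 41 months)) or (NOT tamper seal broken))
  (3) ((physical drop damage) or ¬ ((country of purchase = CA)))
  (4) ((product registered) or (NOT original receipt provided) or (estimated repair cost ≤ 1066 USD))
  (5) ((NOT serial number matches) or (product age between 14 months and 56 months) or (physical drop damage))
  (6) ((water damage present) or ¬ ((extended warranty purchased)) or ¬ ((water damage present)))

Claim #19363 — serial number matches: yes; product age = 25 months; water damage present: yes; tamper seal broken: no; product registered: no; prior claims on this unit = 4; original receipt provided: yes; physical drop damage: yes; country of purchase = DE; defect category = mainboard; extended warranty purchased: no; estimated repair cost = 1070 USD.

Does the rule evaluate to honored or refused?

Refused

Atomic conditions:
  water damage present: yes → true
  extended warranty purchased: no → false
  prior claims on this unit ≥ 2: 4 ≥ 2 is true
  defect category = software: mainboard == software is false
  product age ≥ 41 months: 25 ≥ 41 is false
  NOT tamper seal broken: no → true
  physical drop damage: yes → true
  country of purchase = CA: DE == CA is false
  product registered: no → false
  NOT original receipt provided: yes → false
  estimated repair cost ≤ 1066 USD: 1070 ≤ 1066 is false
  NOT serial number matches: yes → false
  product age between 14 months and 56 months: 25 in [14, 56] is true
Combine:
[1] true OR false OR true = true
[2.2] NOT false = true
[2] false OR true OR true = true
[3.2] NOT false = true
[3] true OR true = true
[4] false OR false OR false = false
[5] false OR true OR true = true
[6.2] NOT false = true
[6.3] NOT true = false
[6] true OR true OR false = true
[root] true AND true AND true AND false AND true AND true = false
Overall: false → refused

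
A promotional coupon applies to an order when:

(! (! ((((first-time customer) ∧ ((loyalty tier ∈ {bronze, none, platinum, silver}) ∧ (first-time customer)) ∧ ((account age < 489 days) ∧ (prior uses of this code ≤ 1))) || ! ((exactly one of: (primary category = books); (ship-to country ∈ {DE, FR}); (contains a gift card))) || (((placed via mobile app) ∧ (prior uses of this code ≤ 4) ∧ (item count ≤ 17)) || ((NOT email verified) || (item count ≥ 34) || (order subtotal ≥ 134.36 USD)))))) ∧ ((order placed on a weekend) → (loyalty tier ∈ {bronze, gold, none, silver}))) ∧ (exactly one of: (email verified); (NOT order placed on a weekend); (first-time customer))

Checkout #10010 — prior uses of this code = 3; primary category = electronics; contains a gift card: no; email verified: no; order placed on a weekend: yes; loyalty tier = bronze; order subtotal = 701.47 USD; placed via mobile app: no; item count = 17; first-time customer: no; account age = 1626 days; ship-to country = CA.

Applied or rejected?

Atomic conditions:
  first-time customer: no → false
  loyalty tier ∈ {bronze, none, platinum, silver}: bronze is in the set → true
  account age < 489 days: 1626 < 489 is false
  prior uses of this code ≤ 1: 3 ≤ 1 is false
  primary category = books: electronics == books is false
  ship-to country ∈ {DE, FR}: CA is not in the set → false
  contains a gift card: no → false
  placed via mobile app: no → false
  prior uses of this code ≤ 4: 3 ≤ 4 is true
  item count ≤ 17: 17 ≤ 17 is true
  NOT email verified: no → true
  item count ≥ 34: 17 ≥ 34 is false
  order subtotal ≥ 134.36 USD: 701.47 ≥ 134.36 is true
  order placed on a weekend: yes → true
  loyalty tier ∈ {bronze, gold, none, silver}: bronze is in the set → true
  email verified: no → false
  NOT order placed on a weekend: yes → false
Combine:
[1.1.1.1.1.2] true AND false = false
[1.1.1.1.1.3] false AND false = false
[1.1.1.1.1] false AND false AND false = false
[1.1.1.1.2.1] exactly-one(false, false, false) = false
[1.1.1.1.2] NOT false = true
[1.1.1.1.3.1] false AND true AND true = false
[1.1.1.1.3.2] true OR false OR true = true
[1.1.1.1.3] false OR true = true
[1.1.1.1] false OR true OR true = true
[1.1.1] NOT true = false
[1.1] NOT false = true
[1.2] true → true = true
[1] true AND true = true
[2] exactly-one(false, false, false) = false
[root] true AND false = false
Overall: false → rejected

Rejected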